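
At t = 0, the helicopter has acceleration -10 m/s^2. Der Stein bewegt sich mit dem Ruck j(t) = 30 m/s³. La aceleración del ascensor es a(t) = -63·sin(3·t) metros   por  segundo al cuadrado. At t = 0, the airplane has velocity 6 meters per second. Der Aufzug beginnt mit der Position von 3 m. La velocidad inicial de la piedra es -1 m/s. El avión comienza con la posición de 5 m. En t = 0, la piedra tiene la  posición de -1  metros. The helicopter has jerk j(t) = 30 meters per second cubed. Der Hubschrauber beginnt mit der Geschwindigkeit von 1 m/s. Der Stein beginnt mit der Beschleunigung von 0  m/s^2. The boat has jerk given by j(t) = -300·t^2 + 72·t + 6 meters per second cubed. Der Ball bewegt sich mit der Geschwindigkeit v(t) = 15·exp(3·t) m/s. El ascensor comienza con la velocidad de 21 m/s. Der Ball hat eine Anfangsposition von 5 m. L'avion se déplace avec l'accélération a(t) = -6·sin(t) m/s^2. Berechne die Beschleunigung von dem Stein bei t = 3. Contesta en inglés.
To solve this, we need to take 1 integral of our jerk equation j(t) = 30. Integrating jerk and using the initial condition a(0) = 0, we get a(t) = 30·t. Using a(t) = 30·t and substituting t = 3, we find a = 90.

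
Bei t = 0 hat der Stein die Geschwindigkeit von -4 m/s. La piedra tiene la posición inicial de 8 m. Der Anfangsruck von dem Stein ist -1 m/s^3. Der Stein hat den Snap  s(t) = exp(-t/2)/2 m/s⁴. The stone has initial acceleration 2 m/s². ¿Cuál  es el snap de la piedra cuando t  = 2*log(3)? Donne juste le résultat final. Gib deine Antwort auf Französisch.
Le snap à t = 2*log(3) est s = 1/6.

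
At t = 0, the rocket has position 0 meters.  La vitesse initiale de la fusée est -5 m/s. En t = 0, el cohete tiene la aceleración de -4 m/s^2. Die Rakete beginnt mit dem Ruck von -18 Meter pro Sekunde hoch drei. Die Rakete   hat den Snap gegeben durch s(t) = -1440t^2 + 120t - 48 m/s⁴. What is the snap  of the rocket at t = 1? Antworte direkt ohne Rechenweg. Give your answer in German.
Der Snap bei t = 1 ist s = -1368.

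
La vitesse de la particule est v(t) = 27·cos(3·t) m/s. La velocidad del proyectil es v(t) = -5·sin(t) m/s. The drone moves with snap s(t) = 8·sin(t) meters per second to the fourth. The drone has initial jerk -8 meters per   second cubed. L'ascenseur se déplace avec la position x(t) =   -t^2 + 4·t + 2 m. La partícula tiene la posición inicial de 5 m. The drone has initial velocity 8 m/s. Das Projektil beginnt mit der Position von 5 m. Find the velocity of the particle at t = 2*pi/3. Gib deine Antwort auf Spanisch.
Tenemos la velocidad v(t) = 27·cos(3·t). Sustituyendo t = 2*pi/3: v(2*pi/3) = 27.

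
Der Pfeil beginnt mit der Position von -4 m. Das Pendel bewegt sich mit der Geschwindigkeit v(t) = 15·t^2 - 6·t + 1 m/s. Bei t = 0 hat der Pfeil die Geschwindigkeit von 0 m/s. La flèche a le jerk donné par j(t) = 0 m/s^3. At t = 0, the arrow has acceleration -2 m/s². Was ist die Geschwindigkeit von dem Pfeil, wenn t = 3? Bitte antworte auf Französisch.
Pour résoudre ceci, nous devons prendre 2 intégrales de notre équation du jerk j(t) = 0. La primitive du jerk est l'accélération. En utilisant a(0) = -2, nous obtenons a(t) = -2. En intégrant l'accélération et en utilisant la condition initiale v(0) = 0, nous obtenons v(t) = -2·t. De l'équation de la vitesse v(t) = -2·t, nous substituons t = 3 pour obtenir v = -6.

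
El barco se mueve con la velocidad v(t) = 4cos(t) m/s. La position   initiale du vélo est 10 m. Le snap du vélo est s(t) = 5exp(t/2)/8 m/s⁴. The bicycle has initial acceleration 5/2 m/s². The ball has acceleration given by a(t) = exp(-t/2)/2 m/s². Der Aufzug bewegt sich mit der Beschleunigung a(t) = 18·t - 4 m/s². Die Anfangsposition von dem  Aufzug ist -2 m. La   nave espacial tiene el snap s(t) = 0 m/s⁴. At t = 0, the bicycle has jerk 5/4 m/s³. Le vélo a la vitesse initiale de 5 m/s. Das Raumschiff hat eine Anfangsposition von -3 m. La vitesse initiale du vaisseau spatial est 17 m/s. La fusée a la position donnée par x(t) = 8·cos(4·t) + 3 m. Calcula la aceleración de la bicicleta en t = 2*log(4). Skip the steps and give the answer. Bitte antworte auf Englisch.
a(2*log(4)) = 10.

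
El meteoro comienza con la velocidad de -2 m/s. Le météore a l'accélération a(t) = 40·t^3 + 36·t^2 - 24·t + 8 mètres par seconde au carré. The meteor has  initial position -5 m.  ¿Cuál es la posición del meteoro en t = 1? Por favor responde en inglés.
To find the answer, we compute 2 antiderivatives of a(t) = 40·t^3 + 36·t^2 - 24·t + 8. The antiderivative of acceleration, with v(0) = -2, gives velocity: v(t) = 10·t^4 + 12·t^3 - 12·t^2 + 8·t - 2. Taking ∫v(t)dt and applying x(0) = -5, we find x(t) = 2·t^5 + 3·t^4 - 4·t^3 + 4·t^2 - 2·t - 5. We have position x(t) = 2·t^5 + 3·t^4 - 4·t^3 + 4·t^2 - 2·t - 5. Substituting t = 1: x(1) = -2.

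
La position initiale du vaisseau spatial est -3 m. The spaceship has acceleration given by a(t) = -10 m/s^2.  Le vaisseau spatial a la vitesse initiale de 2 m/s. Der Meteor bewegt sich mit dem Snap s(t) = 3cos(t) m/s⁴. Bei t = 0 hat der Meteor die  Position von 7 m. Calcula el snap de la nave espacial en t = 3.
Para resolver esto, necesitamos tomar 2 derivadas de nuestra ecuación de la aceleración a(t) = -10. Tomando d/dt de a(t), encontramos j(t) = 0. Derivando la sacudida, obtenemos el snap: s(t) = 0. Usando s(t) = 0 y sustituyendo t = 3, encontramos s = 0.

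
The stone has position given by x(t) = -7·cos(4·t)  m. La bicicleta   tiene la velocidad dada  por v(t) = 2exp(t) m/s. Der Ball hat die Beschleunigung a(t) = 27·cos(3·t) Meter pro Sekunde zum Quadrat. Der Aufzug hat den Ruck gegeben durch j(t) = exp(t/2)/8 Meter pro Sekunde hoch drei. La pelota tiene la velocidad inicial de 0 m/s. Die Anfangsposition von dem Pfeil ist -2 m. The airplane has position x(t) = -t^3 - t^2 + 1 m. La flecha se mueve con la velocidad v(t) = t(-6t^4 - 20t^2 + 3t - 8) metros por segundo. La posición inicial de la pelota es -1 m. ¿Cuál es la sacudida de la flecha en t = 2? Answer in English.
We must differentiate our velocity equation v(t) = t·(-6·t^4 - 20·t^2 + 3·t - 8) 2 times. The derivative of velocity gives acceleration: a(t) = -6·t^4 - 20·t^2 + t·(-24·t^3 - 40·t + 3) + 3·t - 8. The derivative of acceleration gives jerk: j(t) = -48·t^3 + t·(-72·t^2 - 40) - 80·t + 6. We have jerk j(t) = -48·t^3 + t·(-72·t^2 - 40) - 80·t + 6. Substituting t = 2: j(2) = -1194.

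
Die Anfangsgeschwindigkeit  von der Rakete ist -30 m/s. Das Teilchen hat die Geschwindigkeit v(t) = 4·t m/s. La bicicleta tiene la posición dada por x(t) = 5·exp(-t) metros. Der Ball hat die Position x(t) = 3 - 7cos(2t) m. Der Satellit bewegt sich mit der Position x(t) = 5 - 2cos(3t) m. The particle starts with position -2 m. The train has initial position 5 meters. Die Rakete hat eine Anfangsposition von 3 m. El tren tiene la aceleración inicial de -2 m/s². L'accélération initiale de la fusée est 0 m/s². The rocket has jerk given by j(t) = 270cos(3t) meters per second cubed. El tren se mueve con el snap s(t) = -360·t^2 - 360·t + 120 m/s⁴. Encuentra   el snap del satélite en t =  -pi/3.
Para resolver esto, necesitamos tomar 4 derivadas de nuestra ecuación de la posición x(t) = 5 - 2·cos(3·t). La derivada de la posición da la velocidad: v(t) = 6·sin(3·t). Tomando d/dt de v(t), encontramos a(t) = 18·cos(3·t). Derivando la aceleración, obtenemos la sacudida: j(t) = -54·sin(3·t). La derivada de la sacudida da el snap: s(t) = -162·cos(3·t). Usando s(t) = -162·cos(3·t) y sustituyendo t = -pi/3, encontramos s = 162.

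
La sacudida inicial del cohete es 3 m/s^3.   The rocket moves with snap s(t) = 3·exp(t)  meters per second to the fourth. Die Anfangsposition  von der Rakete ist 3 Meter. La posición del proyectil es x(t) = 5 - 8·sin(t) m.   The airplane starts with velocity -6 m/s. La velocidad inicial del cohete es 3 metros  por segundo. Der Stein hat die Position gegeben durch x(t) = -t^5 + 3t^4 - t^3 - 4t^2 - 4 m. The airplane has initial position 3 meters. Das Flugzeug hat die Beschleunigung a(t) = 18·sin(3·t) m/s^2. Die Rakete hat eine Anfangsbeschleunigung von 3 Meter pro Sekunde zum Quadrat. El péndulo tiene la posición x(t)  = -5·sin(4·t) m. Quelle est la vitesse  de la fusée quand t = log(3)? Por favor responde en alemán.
Wir müssen das Integral unserer Gleichung für den Snap s(t) = 3·exp(t) 3-mal finden. Die Stammfunktion von dem Snap ist der Ruck. Mit j(0) = 3 erhalten wir j(t) = 3·exp(t). Das Integral von dem Ruck, mit a(0) = 3, ergibt die Beschleunigung: a(t) = 3·exp(t). Das Integral von der Beschleunigung, mit v(0) = 3, ergibt die Geschwindigkeit: v(t) = 3·exp(t). Wir haben die Geschwindigkeit v(t) = 3·exp(t). Durch Einsetzen von t = log(3): v(log(3)) = 9.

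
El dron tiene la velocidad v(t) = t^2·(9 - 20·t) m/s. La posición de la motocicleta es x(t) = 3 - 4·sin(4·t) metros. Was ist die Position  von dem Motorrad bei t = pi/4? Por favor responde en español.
Usando x(t) = 3 - 4·sin(4·t) y sustituyendo t = pi/4, encontramos x = 3.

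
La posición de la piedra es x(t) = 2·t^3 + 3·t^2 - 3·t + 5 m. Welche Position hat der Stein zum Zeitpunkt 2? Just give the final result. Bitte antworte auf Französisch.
La position à t = 2 est x = 27.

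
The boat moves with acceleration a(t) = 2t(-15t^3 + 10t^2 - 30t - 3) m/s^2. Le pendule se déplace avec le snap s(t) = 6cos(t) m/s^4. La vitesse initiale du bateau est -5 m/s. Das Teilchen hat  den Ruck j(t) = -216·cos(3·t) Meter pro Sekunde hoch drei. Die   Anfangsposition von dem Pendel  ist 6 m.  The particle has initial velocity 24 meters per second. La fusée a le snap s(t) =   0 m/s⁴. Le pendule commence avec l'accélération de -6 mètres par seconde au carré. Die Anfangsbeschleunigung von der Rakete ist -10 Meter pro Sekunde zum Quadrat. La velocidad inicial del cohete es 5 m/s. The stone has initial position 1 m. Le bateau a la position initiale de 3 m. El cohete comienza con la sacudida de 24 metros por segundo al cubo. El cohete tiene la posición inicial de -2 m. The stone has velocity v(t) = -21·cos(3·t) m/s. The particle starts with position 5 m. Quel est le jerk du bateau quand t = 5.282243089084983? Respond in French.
En partant de l'accélération a(t) = 2·t·(-15·t^3 + 10·t^2 - 30·t - 3), nous prenons 1 dérivée. En prenant d/dt de a(t), nous trouvons j(t) = -30·t^3 + 20·t^2 + 2·t·(-45·t^2 + 20·t - 30) - 60·t - 6. En utilisant j(t) = -30·t^3 + 20·t^2 + 2·t·(-45·t^2 + 20·t - 30) - 60·t - 6 et en substituant t = 5.282243089084983, nous trouvons j = -16652.0195971998.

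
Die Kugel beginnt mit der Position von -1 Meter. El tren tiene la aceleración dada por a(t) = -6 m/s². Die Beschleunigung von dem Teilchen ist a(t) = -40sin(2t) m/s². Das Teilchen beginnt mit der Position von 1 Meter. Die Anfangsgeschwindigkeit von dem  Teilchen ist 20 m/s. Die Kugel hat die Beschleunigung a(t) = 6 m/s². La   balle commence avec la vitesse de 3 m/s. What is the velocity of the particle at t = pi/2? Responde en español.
Para resolver esto, necesitamos tomar 1 integral de nuestra ecuación de la aceleración a(t) = -40·sin(2·t). La antiderivada de la aceleración, con v(0) = 20, da la velocidad: v(t) = 20·cos(2·t). De la ecuación de la velocidad v(t) = 20·cos(2·t), sustituimos t = pi/2 para obtener v = -20.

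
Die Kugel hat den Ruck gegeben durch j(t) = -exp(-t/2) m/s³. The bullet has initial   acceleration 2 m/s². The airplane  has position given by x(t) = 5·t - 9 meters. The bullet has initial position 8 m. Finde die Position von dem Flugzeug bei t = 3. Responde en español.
De la ecuación de la posición x(t) = 5·t - 9, sustituimos t = 3 para obtener x = 6.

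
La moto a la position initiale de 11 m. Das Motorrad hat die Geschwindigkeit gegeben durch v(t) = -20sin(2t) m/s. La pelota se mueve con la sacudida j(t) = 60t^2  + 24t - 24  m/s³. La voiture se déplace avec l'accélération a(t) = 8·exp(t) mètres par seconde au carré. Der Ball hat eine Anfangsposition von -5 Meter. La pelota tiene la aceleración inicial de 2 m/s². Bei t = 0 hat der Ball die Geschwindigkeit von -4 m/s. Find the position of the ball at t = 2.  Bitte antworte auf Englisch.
To find the answer, we compute 3 antiderivatives of j(t) = 60·t^2 + 24·t - 24. Finding the antiderivative of j(t) and using a(0) = 2: a(t) = 20·t^3 + 12·t^2 - 24·t + 2. Finding the antiderivative of a(t) and using v(0) = -4: v(t) = 5·t^4 + 4·t^3 - 12·t^2 + 2·t - 4. Integrating velocity and using the initial condition x(0) = -5, we get x(t) = t^5 + t^4 - 4·t^3 + t^2 - 4·t - 5. From the given position equation x(t) = t^5 + t^4 - 4·t^3 + t^2 - 4·t - 5, we substitute t = 2 to get x = 7.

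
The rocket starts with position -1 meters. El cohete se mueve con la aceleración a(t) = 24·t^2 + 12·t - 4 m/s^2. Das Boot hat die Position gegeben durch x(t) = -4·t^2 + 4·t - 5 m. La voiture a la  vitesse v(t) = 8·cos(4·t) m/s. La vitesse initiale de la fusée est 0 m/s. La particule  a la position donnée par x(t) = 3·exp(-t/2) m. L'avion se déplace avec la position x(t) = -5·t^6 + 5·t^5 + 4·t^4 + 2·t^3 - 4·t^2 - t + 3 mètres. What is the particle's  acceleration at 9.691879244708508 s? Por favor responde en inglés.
We must differentiate our position equation x(t) = 3·exp(-t/2) 2 times. The derivative of position gives velocity: v(t) = -3·exp(-t/2)/2. Differentiating velocity, we get acceleration: a(t) = 3·exp(-t/2)/4. We have acceleration a(t) = 3·exp(-t/2)/4. Substituting t = 9.691879244708508: a(9.691879244708508) = 0.00589517125333846.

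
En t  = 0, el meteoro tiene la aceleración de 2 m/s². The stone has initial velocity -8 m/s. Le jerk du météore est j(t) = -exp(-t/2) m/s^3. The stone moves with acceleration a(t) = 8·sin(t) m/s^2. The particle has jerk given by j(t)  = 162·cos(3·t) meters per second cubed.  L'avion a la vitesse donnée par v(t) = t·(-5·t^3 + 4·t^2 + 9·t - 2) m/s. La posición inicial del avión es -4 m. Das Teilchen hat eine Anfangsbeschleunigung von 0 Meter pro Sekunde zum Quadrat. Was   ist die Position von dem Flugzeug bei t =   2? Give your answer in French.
Nous devons trouver la primitive de notre équation de la vitesse v(t) = t·(-5·t^3 + 4·t^2 + 9·t - 2) 1 fois. En intégrant la vitesse et en utilisant la condition initiale x(0) = -4, nous obtenons x(t) = -t^5 + t^4 + 3·t^3 - t^2 - 4. Nous avons la position x(t) = -t^5 + t^4 + 3·t^3 - t^2 - 4. En substituant t = 2: x(2) = 0.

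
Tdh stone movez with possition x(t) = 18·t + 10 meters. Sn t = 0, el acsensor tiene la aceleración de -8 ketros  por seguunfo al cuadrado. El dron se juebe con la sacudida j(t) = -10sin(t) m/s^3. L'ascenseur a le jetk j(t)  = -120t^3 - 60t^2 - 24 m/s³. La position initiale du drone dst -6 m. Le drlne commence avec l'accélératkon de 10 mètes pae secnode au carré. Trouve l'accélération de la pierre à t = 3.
Pour résoudre ceci, nous devons prendre 2 dérivées de notre équation de la position x(t) = 18·t + 10. En dérivant la position, nous obtenons la vitesse: v(t) = 18. En dérivant la vitesse, nous obtenons l'accélération: a(t) = 0. Nous avons l'accélération a(t) = 0. En substituant t = 3: a(3) = 0.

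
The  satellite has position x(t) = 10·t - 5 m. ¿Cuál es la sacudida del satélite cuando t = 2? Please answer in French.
En partant de la position x(t) = 10·t - 5, nous prenons 3 dérivées. En prenant d/dt de x(t), nous trouvons v(t) = 10. La dérivée de la vitesse donne l'accélération: a(t) = 0. En prenant d/dt de a(t), nous trouvons j(t) = 0. Nous avons le jerk j(t) = 0. En substituant t = 2: j(2) = 0.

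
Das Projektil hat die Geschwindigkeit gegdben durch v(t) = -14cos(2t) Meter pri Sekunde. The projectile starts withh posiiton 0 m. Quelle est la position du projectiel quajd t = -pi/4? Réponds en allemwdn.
Wir müssen das Integral unserer Gleichung für die Geschwindigkeit v(t) = -14·cos(2·t) 1-mal finden. Das Integral von der Geschwindigkeit ist die Position. Mit x(0) = 0 erhalten wir x(t) = -7·sin(2·t). Mit x(t) = -7·sin(2·t) und Einsetzen von t = -pi/4, finden wir x = 7.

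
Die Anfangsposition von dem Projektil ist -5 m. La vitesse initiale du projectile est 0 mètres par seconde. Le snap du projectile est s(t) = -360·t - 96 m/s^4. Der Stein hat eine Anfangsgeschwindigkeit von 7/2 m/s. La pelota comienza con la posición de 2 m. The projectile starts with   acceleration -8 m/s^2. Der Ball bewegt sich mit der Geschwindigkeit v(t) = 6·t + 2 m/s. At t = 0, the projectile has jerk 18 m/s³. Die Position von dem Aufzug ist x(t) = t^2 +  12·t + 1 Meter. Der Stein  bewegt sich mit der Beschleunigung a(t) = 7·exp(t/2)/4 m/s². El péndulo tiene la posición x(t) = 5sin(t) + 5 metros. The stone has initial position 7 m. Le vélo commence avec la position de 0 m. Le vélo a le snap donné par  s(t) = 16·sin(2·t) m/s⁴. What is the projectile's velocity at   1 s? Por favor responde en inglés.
To find the answer, we compute 3 integrals of s(t) = -360·t - 96. The antiderivative of snap is jerk. Using j(0) = 18, we get j(t) = -180·t^2 - 96·t + 18. The antiderivative of jerk is acceleration. Using a(0) = -8, we get a(t) = -60·t^3 - 48·t^2 + 18·t - 8. Taking ∫a(t)dt and applying v(0) = 0, we find v(t) = t·(-15·t^3 - 16·t^2 + 9·t - 8). Using v(t) = t·(-15·t^3 - 16·t^2 + 9·t - 8) and substituting t = 1, we find v = -30.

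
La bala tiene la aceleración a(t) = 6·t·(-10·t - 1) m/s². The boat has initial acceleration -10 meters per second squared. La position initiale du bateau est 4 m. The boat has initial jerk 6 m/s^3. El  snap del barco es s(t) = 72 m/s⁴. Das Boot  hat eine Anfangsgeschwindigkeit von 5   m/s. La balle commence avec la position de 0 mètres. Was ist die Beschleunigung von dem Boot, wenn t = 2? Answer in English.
To solve this, we need to take 2 antiderivatives of our snap equation s(t) = 72. The integral of snap, with j(0) = 6, gives jerk: j(t) = 72·t + 6. The integral of jerk, with a(0) = -10, gives acceleration: a(t) = 36·t^2 + 6·t - 10. We have acceleration a(t) = 36·t^2 + 6·t - 10. Substituting t = 2: a(2) = 146.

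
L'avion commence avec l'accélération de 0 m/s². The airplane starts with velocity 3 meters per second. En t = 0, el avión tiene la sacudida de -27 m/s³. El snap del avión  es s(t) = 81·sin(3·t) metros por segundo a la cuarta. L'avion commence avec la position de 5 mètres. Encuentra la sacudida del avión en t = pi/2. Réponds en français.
Pour résoudre ceci, nous devons prendre 1 intégrale de notre équation du snap s(t) = 81·sin(3·t). En prenant ∫s(t)dt et en appliquant j(0) = -27, nous trouvons j(t) = -27·cos(3·t). En utilisant j(t) = -27·cos(3·t) et en substituant t = pi/2, nous trouvons j = 0.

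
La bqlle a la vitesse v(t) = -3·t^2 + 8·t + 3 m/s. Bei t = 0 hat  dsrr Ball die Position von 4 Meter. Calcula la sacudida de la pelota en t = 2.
Para resolver esto, necesitamos tomar 2 derivadas de nuestra ecuación de la velocidad v(t) = -3·t^2 + 8·t + 3. Derivando la velocidad, obtenemos la aceleración: a(t) = 8 - 6·t. La derivada de la aceleración da la sacudida: j(t) = -6. Tenemos la sacudida j(t) = -6. Sustituyendo t = 2: j(2) = -6.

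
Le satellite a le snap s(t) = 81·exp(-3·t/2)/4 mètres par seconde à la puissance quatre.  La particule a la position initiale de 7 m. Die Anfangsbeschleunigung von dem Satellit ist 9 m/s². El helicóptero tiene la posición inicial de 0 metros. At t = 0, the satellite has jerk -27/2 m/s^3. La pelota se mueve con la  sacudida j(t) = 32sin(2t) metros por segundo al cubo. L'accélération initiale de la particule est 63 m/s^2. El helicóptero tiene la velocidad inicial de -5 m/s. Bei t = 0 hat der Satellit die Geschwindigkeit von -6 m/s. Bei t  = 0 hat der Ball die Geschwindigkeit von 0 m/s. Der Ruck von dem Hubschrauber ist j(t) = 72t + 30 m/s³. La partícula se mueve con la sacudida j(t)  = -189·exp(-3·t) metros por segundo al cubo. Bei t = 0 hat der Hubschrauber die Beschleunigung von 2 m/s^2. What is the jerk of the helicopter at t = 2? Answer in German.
Wir haben den Ruck j(t) = 72·t + 30. Durch Einsetzen von t = 2: j(2) = 174.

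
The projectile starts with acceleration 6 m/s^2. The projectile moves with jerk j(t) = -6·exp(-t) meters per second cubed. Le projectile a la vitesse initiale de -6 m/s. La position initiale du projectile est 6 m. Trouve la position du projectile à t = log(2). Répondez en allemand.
Wir müssen unsere Gleichung für den Ruck j(t) = -6·exp(-t) 3-mal integrieren. Mit ∫j(t)dt und Anwendung von a(0) = 6, finden wir a(t) = 6·exp(-t). Das Integral von der Beschleunigung ist die Geschwindigkeit. Mit v(0) = -6 erhalten wir v(t) = -6·exp(-t). Das Integral von der Geschwindigkeit ist die Position. Mit x(0) = 6 erhalten wir x(t) = 6·exp(-t). Wir haben die Position x(t) = 6·exp(-t). Durch Einsetzen von t = log(2): x(log(2)) = 3.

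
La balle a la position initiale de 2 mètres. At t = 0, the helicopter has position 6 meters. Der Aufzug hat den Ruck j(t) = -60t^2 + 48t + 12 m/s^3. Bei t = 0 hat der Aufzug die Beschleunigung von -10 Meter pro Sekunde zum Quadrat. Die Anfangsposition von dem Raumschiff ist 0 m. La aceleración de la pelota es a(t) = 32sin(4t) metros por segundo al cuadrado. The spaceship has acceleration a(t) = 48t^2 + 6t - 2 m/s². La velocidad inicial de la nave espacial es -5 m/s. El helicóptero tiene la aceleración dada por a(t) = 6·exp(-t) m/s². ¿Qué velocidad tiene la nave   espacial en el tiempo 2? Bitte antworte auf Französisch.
Nous devons intégrer notre équation de l'accélération a(t) = 48·t^2 + 6·t - 2 1 fois. L'intégrale de l'accélération est la vitesse. En utilisant v(0) = -5, nous obtenons v(t) = 16·t^3 + 3·t^2 - 2·t - 5. De l'équation de la vitesse v(t) = 16·t^3 + 3·t^2 - 2·t - 5, nous substituons t = 2 pour obtenir v = 131.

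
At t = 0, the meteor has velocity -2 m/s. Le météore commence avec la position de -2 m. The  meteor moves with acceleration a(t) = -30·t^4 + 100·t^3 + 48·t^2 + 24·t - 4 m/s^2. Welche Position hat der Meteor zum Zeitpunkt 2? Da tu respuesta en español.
Para resolver esto, necesitamos tomar 2 antiderivadas de nuestra ecuación de la aceleración a(t) = -30·t^4 + 100·t^3 + 48·t^2 + 24·t - 4. La antiderivada de la aceleración, con v(0) = -2, da la velocidad: v(t) = -6·t^5 + 25·t^4 + 16·t^3 + 12·t^2 - 4·t - 2. La integral de la velocidad es la posición. Usando x(0) = -2, obtenemos x(t) = -t^6 + 5·t^5 + 4·t^4 + 4·t^3 - 2·t^2 - 2·t - 2. De la ecuación de la posición x(t) = -t^6 + 5·t^5 + 4·t^4 + 4·t^3 - 2·t^2 - 2·t - 2, sustituimos t = 2 para obtener x = 178.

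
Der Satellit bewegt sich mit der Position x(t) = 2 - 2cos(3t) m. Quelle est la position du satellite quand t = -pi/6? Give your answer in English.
Using x(t) = 2 - 2·cos(3·t) and substituting t = -pi/6, we find x = 2.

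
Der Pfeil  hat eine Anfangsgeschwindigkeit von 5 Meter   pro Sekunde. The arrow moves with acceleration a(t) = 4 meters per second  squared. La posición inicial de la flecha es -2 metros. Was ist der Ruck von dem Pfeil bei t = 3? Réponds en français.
Nous devons dériver notre équation de l'accélération a(t) = 4 1 fois. En prenant d/dt de a(t), nous trouvons j(t) = 0. En utilisant j(t) = 0 et en substituant t = 3, nous trouvons j = 0.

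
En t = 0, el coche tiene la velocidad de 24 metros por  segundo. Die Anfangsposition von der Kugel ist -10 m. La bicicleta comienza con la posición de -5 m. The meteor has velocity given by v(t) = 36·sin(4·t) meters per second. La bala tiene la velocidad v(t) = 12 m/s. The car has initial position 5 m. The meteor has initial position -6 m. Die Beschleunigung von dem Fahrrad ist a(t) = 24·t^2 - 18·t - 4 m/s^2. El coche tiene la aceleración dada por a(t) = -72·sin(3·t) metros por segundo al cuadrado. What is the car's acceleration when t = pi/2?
From the given acceleration equation a(t) = -72·sin(3·t), we substitute t = pi/2 to get a = 72.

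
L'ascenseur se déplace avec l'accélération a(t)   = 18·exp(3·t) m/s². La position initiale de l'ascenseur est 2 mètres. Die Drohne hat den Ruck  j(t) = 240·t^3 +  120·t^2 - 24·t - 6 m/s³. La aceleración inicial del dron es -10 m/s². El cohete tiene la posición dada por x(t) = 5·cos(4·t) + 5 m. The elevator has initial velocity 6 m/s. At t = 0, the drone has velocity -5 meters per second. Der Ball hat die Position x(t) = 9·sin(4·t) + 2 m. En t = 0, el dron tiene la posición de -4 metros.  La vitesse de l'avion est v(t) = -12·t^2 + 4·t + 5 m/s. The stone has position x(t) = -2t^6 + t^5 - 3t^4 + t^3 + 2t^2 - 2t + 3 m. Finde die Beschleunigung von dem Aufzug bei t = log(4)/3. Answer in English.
Using a(t) = 18·exp(3·t) and substituting t = log(4)/3, we find a = 72.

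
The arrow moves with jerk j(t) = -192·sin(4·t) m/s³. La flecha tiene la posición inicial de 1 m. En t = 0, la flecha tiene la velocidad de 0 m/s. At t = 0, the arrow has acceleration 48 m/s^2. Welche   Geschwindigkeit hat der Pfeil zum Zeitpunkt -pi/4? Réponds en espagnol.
Partiendo de la sacudida j(t) = -192·sin(4·t), tomamos 2 integrales. La integral de la sacudida es la aceleración. Usando a(0) = 48, obtenemos a(t) = 48·cos(4·t). La integral de la aceleración es la velocidad. Usando v(0) = 0, obtenemos v(t) = 12·sin(4·t). Tenemos la velocidad v(t) = 12·sin(4·t). Sustituyendo t = -pi/4: v(-pi/4) = 0.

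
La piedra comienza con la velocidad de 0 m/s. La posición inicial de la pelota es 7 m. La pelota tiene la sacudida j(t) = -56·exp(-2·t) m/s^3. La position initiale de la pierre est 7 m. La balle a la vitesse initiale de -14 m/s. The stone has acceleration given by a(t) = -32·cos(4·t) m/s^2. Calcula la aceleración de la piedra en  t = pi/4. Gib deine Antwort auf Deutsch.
Mit a(t) = -32·cos(4·t) und Einsetzen von t = pi/4, finden wir a = 32.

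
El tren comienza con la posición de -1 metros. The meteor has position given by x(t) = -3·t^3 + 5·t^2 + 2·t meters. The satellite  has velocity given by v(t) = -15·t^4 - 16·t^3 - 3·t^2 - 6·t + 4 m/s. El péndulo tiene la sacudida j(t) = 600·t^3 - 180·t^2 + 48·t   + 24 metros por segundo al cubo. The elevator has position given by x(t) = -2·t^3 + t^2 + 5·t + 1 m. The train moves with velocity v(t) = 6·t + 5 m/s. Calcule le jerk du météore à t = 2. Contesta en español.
Debemos derivar nuestra ecuación de la posición x(t) = -3·t^3 + 5·t^2 + 2·t 3 veces. Tomando d/dt de x(t), encontramos v(t) = -9·t^2 + 10·t + 2. Tomando d/dt de v(t), encontramos a(t) = 10 - 18·t. La derivada de la aceleración da la sacudida: j(t) = -18. De la ecuación de la sacudida j(t) = -18, sustituimos t = 2 para obtener j = -18.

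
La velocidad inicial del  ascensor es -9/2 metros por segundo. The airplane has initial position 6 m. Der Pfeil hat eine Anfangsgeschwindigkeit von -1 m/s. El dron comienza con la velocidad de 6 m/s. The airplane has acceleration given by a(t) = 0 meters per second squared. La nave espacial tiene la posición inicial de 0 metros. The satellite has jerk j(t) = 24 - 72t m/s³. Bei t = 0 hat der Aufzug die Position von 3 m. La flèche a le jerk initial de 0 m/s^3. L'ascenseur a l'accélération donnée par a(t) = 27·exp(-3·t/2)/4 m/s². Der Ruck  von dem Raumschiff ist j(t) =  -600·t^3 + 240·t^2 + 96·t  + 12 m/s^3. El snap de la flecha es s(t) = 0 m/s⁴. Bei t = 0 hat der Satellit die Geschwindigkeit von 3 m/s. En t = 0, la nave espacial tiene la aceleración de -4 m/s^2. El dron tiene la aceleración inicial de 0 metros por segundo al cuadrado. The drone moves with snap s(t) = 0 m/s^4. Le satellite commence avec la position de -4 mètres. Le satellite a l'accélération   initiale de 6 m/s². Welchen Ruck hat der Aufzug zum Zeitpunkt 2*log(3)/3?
Um dies zu lösen, müssen wir 1 Ableitung unserer Gleichung für die Beschleunigung a(t) = 27·exp(-3·t/2)/4 nehmen. Mit d/dt von a(t) finden wir j(t) = -81·exp(-3·t/2)/8. Mit j(t) = -81·exp(-3·t/2)/8 und Einsetzen von t = 2*log(3)/3, finden wir j = -27/8.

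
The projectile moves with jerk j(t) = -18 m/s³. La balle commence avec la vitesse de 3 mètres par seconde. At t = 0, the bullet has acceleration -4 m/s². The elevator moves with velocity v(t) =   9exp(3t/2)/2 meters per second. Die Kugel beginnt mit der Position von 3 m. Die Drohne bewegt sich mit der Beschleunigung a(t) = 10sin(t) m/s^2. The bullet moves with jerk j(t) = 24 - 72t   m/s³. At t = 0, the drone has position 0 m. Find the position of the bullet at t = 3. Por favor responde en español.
Debemos encontrar la integral de nuestra ecuación de la sacudida j(t) = 24 - 72·t 3 veces. La integral de la sacudida es la aceleración. Usando a(0) = -4, obtenemos a(t) = -36·t^2 + 24·t - 4. Tomando ∫a(t)dt y aplicando v(0) = 3, encontramos v(t) = -12·t^3 + 12·t^2 - 4·t + 3. Tomando ∫v(t)dt y aplicando x(0) = 3, encontramos x(t) = -3·t^4 + 4·t^3 - 2·t^2 + 3·t + 3. Usando x(t) = -3·t^4 + 4·t^3 - 2·t^2 + 3·t + 3 y sustituyendo t = 3, encontramos x = -141.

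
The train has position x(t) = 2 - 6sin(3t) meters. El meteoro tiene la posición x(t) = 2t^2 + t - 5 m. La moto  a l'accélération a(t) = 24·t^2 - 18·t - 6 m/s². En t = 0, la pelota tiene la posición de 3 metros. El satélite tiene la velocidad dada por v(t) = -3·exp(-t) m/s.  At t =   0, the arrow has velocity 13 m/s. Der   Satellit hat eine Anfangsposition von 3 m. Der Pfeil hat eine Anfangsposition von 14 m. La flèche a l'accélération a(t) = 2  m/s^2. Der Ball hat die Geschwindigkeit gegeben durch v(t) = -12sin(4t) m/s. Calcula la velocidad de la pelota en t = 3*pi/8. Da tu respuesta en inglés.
Using v(t) = -12·sin(4·t) and substituting t = 3*pi/8, we find v = 12.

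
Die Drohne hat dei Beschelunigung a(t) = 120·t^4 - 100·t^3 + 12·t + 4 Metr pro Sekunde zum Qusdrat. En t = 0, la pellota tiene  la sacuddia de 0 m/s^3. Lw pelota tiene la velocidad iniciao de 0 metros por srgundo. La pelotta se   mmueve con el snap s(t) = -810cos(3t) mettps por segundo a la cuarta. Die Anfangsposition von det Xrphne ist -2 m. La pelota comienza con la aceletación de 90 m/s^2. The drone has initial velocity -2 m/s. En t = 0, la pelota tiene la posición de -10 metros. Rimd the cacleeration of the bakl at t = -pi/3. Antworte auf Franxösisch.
En partant du snap s(t) = -810·cos(3·t), nous prenons 2 primitives. En intégrant le snap et en utilisant la condition initiale j(0) = 0, nous obtenons j(t) = -270·sin(3·t). En prenant ∫j(t)dt et en appliquant a(0) = 90, nous trouvons a(t) = 90·cos(3·t). En utilisant a(t) = 90·cos(3·t) et en substituant t = -pi/3, nous trouvons a = -90.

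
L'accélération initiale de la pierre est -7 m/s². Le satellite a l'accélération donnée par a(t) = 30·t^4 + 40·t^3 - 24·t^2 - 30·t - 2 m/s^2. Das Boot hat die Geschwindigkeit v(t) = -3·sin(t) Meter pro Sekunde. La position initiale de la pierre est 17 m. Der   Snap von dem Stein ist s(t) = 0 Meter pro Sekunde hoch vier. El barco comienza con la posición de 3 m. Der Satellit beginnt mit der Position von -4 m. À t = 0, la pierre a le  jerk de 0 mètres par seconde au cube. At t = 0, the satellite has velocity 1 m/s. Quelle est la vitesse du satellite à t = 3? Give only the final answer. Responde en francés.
La réponse est 1912.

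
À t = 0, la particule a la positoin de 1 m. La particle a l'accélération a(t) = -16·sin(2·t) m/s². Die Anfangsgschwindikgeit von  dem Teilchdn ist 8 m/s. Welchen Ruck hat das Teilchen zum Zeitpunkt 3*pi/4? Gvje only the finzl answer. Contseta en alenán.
Die Antwort ist 0.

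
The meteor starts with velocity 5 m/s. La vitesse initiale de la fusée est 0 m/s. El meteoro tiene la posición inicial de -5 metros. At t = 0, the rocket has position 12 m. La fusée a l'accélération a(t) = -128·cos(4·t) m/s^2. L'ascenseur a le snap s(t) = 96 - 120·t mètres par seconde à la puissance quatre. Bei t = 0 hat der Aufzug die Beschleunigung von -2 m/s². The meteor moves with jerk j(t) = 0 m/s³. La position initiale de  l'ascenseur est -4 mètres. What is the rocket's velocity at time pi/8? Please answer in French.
En partant de l'accélération a(t) = -128·cos(4·t), nous prenons 1 intégrale. En prenant ∫a(t)dt et en appliquant v(0) = 0, nous trouvons v(t) = -32·sin(4·t). De l'équation de la vitesse v(t) = -32·sin(4·t), nous substituons t = pi/8 pour obtenir v = -32.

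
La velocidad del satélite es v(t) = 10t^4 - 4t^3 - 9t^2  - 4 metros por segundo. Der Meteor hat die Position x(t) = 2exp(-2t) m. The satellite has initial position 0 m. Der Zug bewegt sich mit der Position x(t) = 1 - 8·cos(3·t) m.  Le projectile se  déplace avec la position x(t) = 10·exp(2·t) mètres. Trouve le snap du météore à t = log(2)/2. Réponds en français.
En partant de la position x(t) = 2·exp(-2·t), nous prenons 4 dérivées. La dérivée de la position donne la vitesse: v(t) = -4·exp(-2·t). La dérivée de la vitesse donne l'accélération: a(t) = 8·exp(-2·t). En dérivant l'accélération, nous obtenons le jerk: j(t) = -16·exp(-2·t). En dérivant le jerk, nous obtenons le snap: s(t) = 32·exp(-2·t). De l'équation du snap s(t) = 32·exp(-2·t), nous substituons t = log(2)/2 pour obtenir s = 16.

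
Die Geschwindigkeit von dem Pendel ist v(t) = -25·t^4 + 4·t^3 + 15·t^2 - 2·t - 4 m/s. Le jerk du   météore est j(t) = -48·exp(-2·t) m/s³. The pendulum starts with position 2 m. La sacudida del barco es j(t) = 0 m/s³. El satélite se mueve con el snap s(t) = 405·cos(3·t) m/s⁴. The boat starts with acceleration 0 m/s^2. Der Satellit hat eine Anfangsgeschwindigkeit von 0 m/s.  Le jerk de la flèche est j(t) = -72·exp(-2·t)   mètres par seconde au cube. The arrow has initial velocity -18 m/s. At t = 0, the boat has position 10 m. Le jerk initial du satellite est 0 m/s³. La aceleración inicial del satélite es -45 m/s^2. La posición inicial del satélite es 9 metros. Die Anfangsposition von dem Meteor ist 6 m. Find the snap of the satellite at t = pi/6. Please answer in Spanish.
Usando s(t) = 405·cos(3·t) y sustituyendo t = pi/6, encontramos s = 0.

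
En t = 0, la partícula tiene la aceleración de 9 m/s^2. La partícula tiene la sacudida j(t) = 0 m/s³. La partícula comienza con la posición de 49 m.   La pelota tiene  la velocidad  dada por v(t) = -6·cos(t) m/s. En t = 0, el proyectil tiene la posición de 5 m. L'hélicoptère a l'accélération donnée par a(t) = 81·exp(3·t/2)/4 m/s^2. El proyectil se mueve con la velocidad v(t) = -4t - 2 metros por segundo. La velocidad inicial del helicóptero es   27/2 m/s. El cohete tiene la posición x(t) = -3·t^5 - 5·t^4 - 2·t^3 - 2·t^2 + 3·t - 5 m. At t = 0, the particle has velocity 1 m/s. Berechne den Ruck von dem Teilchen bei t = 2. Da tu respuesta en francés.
De l'équation du jerk j(t) = 0, nous substituons t = 2 pour obtenir j = 0.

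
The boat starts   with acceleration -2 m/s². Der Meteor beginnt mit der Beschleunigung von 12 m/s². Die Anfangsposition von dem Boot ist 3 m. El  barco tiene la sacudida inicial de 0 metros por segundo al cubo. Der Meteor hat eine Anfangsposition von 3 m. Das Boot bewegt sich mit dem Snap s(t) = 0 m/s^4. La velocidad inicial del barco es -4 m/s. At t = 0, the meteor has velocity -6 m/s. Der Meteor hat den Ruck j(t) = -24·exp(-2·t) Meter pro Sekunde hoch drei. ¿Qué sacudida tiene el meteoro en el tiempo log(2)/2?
De la ecuación de la sacudida j(t) = -24·exp(-2·t), sustituimos t = log(2)/2 para obtener j = -12.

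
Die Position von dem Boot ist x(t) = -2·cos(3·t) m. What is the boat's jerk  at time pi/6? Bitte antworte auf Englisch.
Starting from position x(t) = -2·cos(3·t), we take 3 derivatives. The derivative of position gives velocity: v(t) = 6·sin(3·t). The derivative of velocity gives acceleration: a(t) = 18·cos(3·t). The derivative of acceleration gives jerk: j(t) = -54·sin(3·t). Using j(t) = -54·sin(3·t) and substituting t = pi/6, we find j = -54.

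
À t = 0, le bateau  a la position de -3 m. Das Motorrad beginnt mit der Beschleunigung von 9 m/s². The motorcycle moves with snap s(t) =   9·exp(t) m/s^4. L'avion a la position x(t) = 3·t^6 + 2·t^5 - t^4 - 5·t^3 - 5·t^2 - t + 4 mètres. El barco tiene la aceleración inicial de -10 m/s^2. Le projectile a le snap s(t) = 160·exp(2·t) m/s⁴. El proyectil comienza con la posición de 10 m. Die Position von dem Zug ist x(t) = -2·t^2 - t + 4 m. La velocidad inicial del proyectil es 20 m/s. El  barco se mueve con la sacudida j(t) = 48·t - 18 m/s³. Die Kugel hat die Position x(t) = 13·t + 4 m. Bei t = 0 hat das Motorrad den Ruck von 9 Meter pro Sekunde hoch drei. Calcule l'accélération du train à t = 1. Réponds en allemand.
Um dies zu lösen, müssen wir 2 Ableitungen unserer Gleichung für die Position x(t) = -2·t^2 - t + 4 nehmen. Die Ableitung von der Position ergibt die Geschwindigkeit: v(t) = -4·t - 1. Mit d/dt von v(t) finden wir a(t) = -4. Mit a(t) = -4 und Einsetzen von t = 1, finden wir a = -4.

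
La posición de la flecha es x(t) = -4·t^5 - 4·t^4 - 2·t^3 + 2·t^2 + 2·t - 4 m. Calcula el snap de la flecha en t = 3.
Para resolver esto, necesitamos tomar 4 derivadas de nuestra ecuación de la posición x(t) = -4·t^5 - 4·t^4 - 2·t^3 + 2·t^2 + 2·t - 4. Derivando la posición, obtenemos la velocidad: v(t) = -20·t^4 - 16·t^3 - 6·t^2 + 4·t + 2. La derivada de la velocidad da la aceleración: a(t) = -80·t^3 - 48·t^2 - 12·t + 4. La derivada de la aceleración da la sacudida: j(t) = -240·t^2 - 96·t - 12. La derivada de la sacudida da el snap: s(t) = -480·t - 96. Usando s(t) = -480·t - 96 y sustituyendo t = 3, encontramos s = -1536.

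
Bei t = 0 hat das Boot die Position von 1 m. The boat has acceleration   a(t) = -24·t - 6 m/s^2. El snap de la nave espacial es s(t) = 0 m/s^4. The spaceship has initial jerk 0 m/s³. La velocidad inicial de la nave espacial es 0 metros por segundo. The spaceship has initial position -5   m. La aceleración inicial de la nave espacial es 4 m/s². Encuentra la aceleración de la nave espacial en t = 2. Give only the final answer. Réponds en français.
À t = 2, a = 4.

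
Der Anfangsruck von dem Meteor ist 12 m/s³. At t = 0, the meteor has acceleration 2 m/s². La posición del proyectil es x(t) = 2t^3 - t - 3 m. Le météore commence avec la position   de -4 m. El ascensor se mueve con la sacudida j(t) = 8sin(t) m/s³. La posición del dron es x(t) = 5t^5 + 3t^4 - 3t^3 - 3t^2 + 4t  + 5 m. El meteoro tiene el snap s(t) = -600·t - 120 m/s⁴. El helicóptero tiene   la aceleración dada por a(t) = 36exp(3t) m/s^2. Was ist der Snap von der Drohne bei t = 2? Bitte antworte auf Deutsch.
Wir müssen unsere Gleichung für die Position x(t) = 5·t^5 + 3·t^4 - 3·t^3 - 3·t^2 + 4·t + 5 4-mal ableiten. Die Ableitung von der Position ergibt die Geschwindigkeit: v(t) = 25·t^4 + 12·t^3 - 9·t^2 - 6·t + 4. Durch Ableiten von der Geschwindigkeit erhalten wir die Beschleunigung: a(t) = 100·t^3 + 36·t^2 - 18·t - 6. Mit d/dt von a(t) finden wir j(t) = 300·t^2 + 72·t - 18. Die Ableitung von dem Ruck ergibt den Snap: s(t) = 600·t + 72. Mit s(t) = 600·t + 72 und Einsetzen von t = 2, finden wir s = 1272.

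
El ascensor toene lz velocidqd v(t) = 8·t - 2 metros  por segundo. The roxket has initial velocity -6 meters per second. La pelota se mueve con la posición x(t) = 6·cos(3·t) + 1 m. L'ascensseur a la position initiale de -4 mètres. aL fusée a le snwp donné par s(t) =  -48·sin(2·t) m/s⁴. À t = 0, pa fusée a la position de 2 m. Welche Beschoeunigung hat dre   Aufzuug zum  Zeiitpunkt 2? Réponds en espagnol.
Para resolver esto, necesitamos tomar 1 derivada de nuestra ecuación de la velocidad v(t) = 8·t - 2. La derivada de la velocidad da la aceleración: a(t) = 8. De la ecuación de la aceleración a(t) = 8, sustituimos t = 2 para obtener a = 8.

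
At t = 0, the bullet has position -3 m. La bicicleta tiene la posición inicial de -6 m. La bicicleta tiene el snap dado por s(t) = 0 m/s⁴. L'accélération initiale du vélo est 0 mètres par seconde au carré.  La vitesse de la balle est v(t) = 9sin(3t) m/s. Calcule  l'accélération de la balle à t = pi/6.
En partant de la vitesse v(t) = 9·sin(3·t), nous prenons 1 dérivée. En dérivant la vitesse, nous obtenons l'accélération: a(t) = 27·cos(3·t). De l'équation de l'accélération a(t) = 27·cos(3·t), nous substituons t = pi/6 pour obtenir a = 0.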